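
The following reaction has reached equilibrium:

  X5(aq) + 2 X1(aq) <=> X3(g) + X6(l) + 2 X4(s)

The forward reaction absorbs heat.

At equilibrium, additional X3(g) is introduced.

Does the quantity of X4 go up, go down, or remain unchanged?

Adding X3 (g), a product, drives the reaction to the left.
The net shift is to the left. X4 is a product, so its amount decreases.

decreases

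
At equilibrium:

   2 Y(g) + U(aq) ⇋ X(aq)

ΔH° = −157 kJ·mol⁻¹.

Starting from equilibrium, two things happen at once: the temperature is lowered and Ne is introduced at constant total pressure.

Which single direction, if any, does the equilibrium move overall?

cannot be determined

The forward reaction is exothermic. Lowering T favours the exothermic direction — shift to the right.
Adding inert gas at constant total pressure expands the volume and lowers every reacting partial pressure. With Δn_gas = 0 − 2 = -2, Q moves away from K toward the side with fewer gas moles, so the system shifts toward the side with more gas moles — to the left.
The individual effects push in opposite directions; without quantitative information the net direction cannot be determined.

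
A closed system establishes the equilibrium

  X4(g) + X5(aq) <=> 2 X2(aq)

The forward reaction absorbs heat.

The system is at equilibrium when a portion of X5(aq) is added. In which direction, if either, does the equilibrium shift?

right

Adding X5 (aq), a reactant, drives the reaction to the right.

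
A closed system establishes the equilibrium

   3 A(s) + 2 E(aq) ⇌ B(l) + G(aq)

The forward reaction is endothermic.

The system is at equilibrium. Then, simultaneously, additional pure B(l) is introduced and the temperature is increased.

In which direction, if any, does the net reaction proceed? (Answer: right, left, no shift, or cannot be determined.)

B is a pure liquid; its activity is 1 regardless of amount, so Q is unaffected — no shift from this change.
The forward reaction is endothermic. Raising T favours the endothermic direction — shift to the right.
Only the nonzero effect(s) matter; the net shift is to the right.

right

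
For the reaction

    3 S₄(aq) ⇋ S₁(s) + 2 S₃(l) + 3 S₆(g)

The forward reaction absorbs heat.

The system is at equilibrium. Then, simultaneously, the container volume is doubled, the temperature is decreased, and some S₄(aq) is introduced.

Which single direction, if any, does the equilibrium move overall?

Gas moles: reactants 0, products 3 (Δn_gas = +3). Expansion shifts the system toward the side with more moles of gas — to the right.
The forward reaction is endothermic. Lowering T favours the exothermic direction — shift to the left.
Adding S₄ (aq), a reactant, drives the reaction to the right.
The individual effects push in opposite directions; without quantitative information the net direction cannot be determined.

cannot be determined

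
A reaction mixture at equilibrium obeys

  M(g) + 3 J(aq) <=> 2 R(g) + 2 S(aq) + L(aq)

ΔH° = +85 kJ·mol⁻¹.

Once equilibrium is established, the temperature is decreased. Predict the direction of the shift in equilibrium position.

The forward reaction is endothermic. Lowering T favours the exothermic direction — shift to the left.

left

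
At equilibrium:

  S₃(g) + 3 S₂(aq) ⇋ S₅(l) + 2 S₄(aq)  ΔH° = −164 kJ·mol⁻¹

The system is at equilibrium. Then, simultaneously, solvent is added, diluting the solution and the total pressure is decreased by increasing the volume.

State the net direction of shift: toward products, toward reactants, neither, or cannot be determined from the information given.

Dilution lowers every aqueous concentration by the same factor. Δn_aq = 2 − 3 = -1, so the system shifts toward the side with more dissolved moles — to the left.
Gas moles: reactants 1, products 0 (Δn_gas = -1). Expansion shifts the system toward the side with more moles of gas — to the left.
All effects act in the same direction — net shift to the left.

left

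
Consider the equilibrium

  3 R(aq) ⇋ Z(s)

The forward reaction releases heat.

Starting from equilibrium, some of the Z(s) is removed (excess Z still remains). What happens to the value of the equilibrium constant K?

unchanged

The equilibrium constant depends only on temperature. This perturbation changes neither the position of equilibrium nor K.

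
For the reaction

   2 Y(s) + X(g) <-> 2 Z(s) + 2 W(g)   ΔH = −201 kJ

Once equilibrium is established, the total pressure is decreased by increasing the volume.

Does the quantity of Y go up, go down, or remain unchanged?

Gas moles: reactants 1, products 2 (Δn_gas = +1). Expansion shifts the system toward the side with more moles of gas — to the right.
The net shift is to the right. Y is a reactant, so its amount decreases.

decreases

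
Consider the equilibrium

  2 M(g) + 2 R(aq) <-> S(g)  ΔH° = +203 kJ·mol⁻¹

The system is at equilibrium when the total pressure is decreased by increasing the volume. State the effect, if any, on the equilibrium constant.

The equilibrium constant depends only on temperature. This perturbation may move the position of equilibrium, but since T is unchanged, K itself is unchanged.

unchanged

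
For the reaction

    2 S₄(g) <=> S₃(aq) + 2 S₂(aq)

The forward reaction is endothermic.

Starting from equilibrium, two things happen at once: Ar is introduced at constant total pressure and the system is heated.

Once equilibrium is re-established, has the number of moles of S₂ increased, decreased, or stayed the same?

cannot be determined

Adding inert gas at constant total pressure expands the volume and lowers every reacting partial pressure. With Δn_gas = 0 − 2 = -2, Q moves away from K toward the side with fewer gas moles, so the system shifts toward the side with more gas moles — to the left.
The forward reaction is endothermic. Raising T favours the endothermic direction — shift to the right.
The two effects oppose each other, so the net shift — and hence the change in S₂ — cannot be determined from the given information.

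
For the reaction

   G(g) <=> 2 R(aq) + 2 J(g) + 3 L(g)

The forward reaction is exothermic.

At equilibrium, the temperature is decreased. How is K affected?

increases

K depends on temperature via the van 't Hoff relation. The forward reaction is exothermic, so lowering T increases K.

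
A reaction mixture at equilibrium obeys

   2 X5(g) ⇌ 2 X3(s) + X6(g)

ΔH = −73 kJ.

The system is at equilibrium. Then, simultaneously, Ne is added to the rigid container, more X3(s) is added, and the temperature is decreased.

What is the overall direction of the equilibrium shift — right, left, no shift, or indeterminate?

right

At constant volume, adding an inert gas leaves every reacting species' partial pressure unchanged, so Q is unchanged — no shift from this change.
X3 is a pure solid; its activity is 1 regardless of amount, so Q is unaffected — no shift from this change.
The forward reaction is exothermic. Lowering T favours the exothermic direction — shift to the right.
Only the nonzero effect(s) matter; the net shift is to the right.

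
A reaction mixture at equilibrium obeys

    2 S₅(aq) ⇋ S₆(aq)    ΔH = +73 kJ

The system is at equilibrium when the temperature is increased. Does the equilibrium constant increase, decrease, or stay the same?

increases

K depends on temperature via the van 't Hoff relation. The forward reaction is endothermic, so raising T increases K.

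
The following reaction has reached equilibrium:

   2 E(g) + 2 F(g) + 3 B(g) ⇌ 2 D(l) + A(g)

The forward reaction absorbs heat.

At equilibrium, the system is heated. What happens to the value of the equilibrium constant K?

increases

K depends on temperature via the van 't Hoff relation. The forward reaction is endothermic, so raising T increases K.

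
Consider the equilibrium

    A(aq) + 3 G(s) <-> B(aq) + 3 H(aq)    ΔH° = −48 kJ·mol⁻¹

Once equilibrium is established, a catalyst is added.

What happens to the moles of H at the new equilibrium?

A catalyst speeds both forward and reverse rates equally; it changes neither Q nor K — no shift from this change.
No net shift occurs, so the amount of H is unchanged.

unchanged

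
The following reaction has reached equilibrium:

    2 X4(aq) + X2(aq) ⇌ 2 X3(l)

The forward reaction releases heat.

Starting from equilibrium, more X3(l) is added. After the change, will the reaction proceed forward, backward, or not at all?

X3 is a pure liquid; its activity is 1 regardless of amount, so Q is unaffected — no shift from this change.

no shift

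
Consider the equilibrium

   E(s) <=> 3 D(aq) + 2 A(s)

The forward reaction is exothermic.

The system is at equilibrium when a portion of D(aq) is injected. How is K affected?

The equilibrium constant depends only on temperature. This perturbation may move the position of equilibrium, but since T is unchanged, K itself is unchanged.

unchanged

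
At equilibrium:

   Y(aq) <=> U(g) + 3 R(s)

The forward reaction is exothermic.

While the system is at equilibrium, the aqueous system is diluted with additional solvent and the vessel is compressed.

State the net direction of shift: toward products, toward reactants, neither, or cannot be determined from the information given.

left

Dilution lowers every aqueous concentration by the same factor. Δn_aq = 0 − 1 = -1, so the system shifts toward the side with more dissolved moles — to the left.
Gas moles: reactants 0, products 1 (Δn_gas = +1). Compression shifts the system toward the side with fewer moles of gas — to the left.
All effects act in the same direction — net shift to the left.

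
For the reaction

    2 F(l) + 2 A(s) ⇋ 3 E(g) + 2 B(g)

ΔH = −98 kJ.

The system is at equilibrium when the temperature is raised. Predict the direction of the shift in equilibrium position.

left

The forward reaction is exothermic. Raising T favours the endothermic direction — shift to the left.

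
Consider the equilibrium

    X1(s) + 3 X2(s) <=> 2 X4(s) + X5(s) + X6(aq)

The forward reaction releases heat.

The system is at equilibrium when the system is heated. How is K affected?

K depends on temperature via the van 't Hoff relation. The forward reaction is exothermic, so raising T decreases K.

decreases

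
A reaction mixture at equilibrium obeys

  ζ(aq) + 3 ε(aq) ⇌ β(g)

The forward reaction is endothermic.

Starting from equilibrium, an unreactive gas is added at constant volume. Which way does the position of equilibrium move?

no shift

At constant volume, adding an inert gas leaves every reacting species' partial pressure unchanged, so Q is unchanged — no shift from this change.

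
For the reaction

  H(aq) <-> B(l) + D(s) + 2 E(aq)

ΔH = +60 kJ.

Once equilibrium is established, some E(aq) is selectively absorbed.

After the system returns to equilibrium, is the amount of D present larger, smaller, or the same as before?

Removing E (aq), a product, drives the reaction to the right.
The net shift is to the right. D is a product, so its amount increases.

increases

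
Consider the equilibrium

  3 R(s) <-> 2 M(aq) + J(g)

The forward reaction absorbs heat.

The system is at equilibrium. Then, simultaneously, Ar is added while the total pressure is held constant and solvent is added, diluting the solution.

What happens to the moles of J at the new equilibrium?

Adding inert gas at constant total pressure expands the volume and lowers every reacting partial pressure. With Δn_gas = 1 − 0 = +1, Q moves away from K toward the side with fewer gas moles, so the system shifts toward the side with more gas moles — to the right.
Dilution lowers every aqueous concentration by the same factor. Δn_aq = 2 − 0 = +2, so the system shifts toward the side with more dissolved moles — to the right.
The net shift is to the right. J is a product, so its amount increases.

increases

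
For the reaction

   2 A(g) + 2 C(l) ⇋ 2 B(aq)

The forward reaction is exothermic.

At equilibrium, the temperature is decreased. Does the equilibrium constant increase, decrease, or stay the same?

K depends on temperature via the van 't Hoff relation. The forward reaction is exothermic, so lowering T increases K.

increases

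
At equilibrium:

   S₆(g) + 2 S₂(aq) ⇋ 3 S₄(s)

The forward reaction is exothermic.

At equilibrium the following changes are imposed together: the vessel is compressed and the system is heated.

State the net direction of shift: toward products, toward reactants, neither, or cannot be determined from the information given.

Gas moles: reactants 1, products 0 (Δn_gas = -1). Compression shifts the system toward the side with fewer moles of gas — to the right.
The forward reaction is exothermic. Raising T favours the endothermic direction — shift to the left.
The individual effects push in opposite directions; without quantitative information the net direction cannot be determined.

cannot be determined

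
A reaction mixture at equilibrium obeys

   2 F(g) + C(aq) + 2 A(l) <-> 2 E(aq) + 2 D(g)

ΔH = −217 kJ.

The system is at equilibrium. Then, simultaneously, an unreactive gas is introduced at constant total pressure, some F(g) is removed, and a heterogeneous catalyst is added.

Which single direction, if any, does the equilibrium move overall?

left

Adding inert gas at constant total pressure expands the volume, scaling every reacting partial pressure by the same factor. Δn_gas = 2 − 2 = 0, so Q is unchanged — no shift.
Removing F (g), a reactant, drives the reaction to the left.
A catalyst speeds both forward and reverse rates equally; it changes neither Q nor K — no shift from this change.
Only the nonzero effect(s) matter; the net shift is to the left.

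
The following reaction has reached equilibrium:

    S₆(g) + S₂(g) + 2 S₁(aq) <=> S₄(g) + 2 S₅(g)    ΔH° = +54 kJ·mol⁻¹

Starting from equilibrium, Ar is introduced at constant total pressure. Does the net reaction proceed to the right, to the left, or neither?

Adding inert gas at constant total pressure expands the volume and lowers every reacting partial pressure. With Δn_gas = 3 − 2 = +1, Q moves away from K toward the side with fewer gas moles, so the system shifts toward the side with more gas moles — to the right.

right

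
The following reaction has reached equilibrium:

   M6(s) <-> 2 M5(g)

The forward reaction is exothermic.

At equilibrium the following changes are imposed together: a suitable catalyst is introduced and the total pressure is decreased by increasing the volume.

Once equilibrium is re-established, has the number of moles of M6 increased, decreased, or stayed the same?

A catalyst speeds both forward and reverse rates equally; it changes neither Q nor K — no shift from this change.
Gas moles: reactants 0, products 2 (Δn_gas = +2). Expansion shifts the system toward the side with more moles of gas — to the right.
The net shift is to the right. M6 is a reactant, so its amount decreases.

decreases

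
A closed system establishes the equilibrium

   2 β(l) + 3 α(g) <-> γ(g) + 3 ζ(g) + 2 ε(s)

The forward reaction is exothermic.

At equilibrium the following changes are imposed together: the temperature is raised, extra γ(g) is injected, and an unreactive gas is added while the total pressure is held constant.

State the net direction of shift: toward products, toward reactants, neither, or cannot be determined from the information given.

cannot be determined

The forward reaction is exothermic. Raising T favours the endothermic direction — shift to the left.
Adding γ (g), a product, drives the reaction to the left.
Adding inert gas at constant total pressure expands the volume and lowers every reacting partial pressure. With Δn_gas = 4 − 3 = +1, Q moves away from K toward the side with fewer gas moles, so the system shifts toward the side with more gas moles — to the right.
The individual effects push in opposite directions; without quantitative information the net direction cannot be determined.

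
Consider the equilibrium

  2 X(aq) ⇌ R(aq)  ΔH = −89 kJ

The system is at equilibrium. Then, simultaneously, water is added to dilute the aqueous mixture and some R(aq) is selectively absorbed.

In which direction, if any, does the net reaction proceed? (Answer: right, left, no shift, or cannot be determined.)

cannot be determined

Dilution lowers every aqueous concentration by the same factor. Δn_aq = 1 − 2 = -1, so the system shifts toward the side with more dissolved moles — to the left.
Removing R (aq), a product, drives the reaction to the right.
The individual effects push in opposite directions; without quantitative information the net direction cannot be determined.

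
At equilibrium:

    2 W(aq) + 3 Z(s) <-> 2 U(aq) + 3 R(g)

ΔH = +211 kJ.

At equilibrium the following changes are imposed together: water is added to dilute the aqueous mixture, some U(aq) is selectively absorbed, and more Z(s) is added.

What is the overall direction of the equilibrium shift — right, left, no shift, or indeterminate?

right

Dilution scales every aqueous concentration by the same factor. Δn_aq = 2 − 2 = 0, so Q is unchanged — no shift.
Removing U (aq), a product, drives the reaction to the right.
Z is a pure solid; its activity is 1 regardless of amount, so Q is unaffected — no shift from this change.
Only the nonzero effect(s) matter; the net shift is to the right.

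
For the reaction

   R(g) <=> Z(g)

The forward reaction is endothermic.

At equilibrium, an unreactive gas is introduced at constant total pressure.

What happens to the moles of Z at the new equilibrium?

Adding inert gas at constant total pressure expands the volume, scaling every reacting partial pressure by the same factor. Δn_gas = 1 − 1 = 0, so Q is unchanged — no shift.
No net shift occurs, so the amount of Z is unchanged.

unchanged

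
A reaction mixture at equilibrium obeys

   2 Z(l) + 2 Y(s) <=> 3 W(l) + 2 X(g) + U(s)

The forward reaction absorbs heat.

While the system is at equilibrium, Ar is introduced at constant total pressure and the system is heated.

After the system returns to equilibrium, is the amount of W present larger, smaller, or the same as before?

increases

Adding inert gas at constant total pressure expands the volume and lowers every reacting partial pressure. With Δn_gas = 2 − 0 = +2, Q moves away from K toward the side with fewer gas moles, so the system shifts toward the side with more gas moles — to the right.
The forward reaction is endothermic. Raising T favours the endothermic direction — shift to the right.
The net shift is to the right. W is a product, so its amount increases.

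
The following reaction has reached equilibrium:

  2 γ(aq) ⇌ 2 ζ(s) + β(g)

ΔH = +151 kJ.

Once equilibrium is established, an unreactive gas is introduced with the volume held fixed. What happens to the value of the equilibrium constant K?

unchanged

The equilibrium constant depends only on temperature. This perturbation changes neither the position of equilibrium nor K.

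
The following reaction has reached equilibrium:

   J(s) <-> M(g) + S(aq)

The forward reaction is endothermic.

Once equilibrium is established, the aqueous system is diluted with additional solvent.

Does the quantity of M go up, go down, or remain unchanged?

increases

Dilution lowers every aqueous concentration by the same factor. Δn_aq = 1 − 0 = +1, so the system shifts toward the side with more dissolved moles — to the right.
The net shift is to the right. M is a product, so its amount increases.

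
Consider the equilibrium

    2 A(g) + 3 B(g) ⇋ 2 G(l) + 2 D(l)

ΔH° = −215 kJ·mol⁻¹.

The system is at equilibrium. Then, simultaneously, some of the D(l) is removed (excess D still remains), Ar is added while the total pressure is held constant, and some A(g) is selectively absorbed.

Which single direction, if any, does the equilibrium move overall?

D is a pure liquid; its activity is 1 regardless of amount, so Q is unaffected — no shift from this change.
Adding inert gas at constant total pressure expands the volume and lowers every reacting partial pressure. With Δn_gas = 0 − 5 = -5, Q moves away from K toward the side with fewer gas moles, so the system shifts toward the side with more gas moles — to the left.
Removing A (g), a reactant, drives the reaction to the left.
Only the nonzero effect(s) matter; the net shift is to the left.

left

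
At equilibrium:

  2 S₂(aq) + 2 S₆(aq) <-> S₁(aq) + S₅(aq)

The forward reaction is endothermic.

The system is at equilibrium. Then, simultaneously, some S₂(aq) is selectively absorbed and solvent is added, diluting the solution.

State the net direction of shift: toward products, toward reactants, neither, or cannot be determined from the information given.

Removing S₂ (aq), a reactant, drives the reaction to the left.
Dilution lowers every aqueous concentration by the same factor. Δn_aq = 2 − 4 = -2, so the system shifts toward the side with more dissolved moles — to the left.
All effects act in the same direction — net shift to the left.

left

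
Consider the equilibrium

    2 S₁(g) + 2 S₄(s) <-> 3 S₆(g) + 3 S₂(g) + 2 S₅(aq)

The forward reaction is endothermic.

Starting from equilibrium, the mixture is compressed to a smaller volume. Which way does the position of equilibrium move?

Gas moles: reactants 2, products 6 (Δn_gas = +4). Compression shifts the system toward the side with fewer moles of gas — to the left.

left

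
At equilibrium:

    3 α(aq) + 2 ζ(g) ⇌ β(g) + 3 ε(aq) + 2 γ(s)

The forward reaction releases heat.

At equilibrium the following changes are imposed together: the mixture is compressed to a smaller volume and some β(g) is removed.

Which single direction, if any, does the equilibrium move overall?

right

Gas moles: reactants 2, products 1 (Δn_gas = -1). Compression shifts the system toward the side with fewer moles of gas — to the right.
Removing β (g), a product, drives the reaction to the right.
All effects act in the same direction — net shift to the right.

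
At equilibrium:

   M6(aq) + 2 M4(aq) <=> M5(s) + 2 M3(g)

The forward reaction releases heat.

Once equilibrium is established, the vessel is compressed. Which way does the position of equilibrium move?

Gas moles: reactants 0, products 2 (Δn_gas = +2). Compression shifts the system toward the side with fewer moles of gas — to the left.

left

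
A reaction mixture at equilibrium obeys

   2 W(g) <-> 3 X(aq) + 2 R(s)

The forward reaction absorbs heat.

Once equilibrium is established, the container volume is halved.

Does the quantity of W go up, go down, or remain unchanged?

Gas moles: reactants 2, products 0 (Δn_gas = -2). Compression shifts the system toward the side with fewer moles of gas — to the right.
The net shift is to the right. W is a reactant, so its amount decreases.

decreases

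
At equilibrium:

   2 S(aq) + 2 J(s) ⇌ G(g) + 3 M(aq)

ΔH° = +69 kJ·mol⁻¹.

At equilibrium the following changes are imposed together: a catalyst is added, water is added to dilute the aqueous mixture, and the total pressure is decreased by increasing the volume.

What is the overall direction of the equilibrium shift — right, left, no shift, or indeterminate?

right

A catalyst speeds both forward and reverse rates equally; it changes neither Q nor K — no shift from this change.
Dilution lowers every aqueous concentration by the same factor. Δn_aq = 3 − 2 = +1, so the system shifts toward the side with more dissolved moles — to the right.
Gas moles: reactants 0, products 1 (Δn_gas = +1). Expansion shifts the system toward the side with more moles of gas — to the right.
Only the nonzero effect(s) matter; the net shift is to the right.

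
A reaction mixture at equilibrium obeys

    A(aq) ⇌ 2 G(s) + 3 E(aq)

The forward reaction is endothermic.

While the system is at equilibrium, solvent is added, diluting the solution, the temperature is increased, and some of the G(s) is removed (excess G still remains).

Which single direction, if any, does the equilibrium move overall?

Dilution lowers every aqueous concentration by the same factor. Δn_aq = 3 − 1 = +2, so the system shifts toward the side with more dissolved moles — to the right.
The forward reaction is endothermic. Raising T favours the endothermic direction — shift to the right.
G is a pure solid; its activity is 1 regardless of amount, so Q is unaffected — no shift from this change.
Only the nonzero effect(s) matter; the net shift is to the right.

right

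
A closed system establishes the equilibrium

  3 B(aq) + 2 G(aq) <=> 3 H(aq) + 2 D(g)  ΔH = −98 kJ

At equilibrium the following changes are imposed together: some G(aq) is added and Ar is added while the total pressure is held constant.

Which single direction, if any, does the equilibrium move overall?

right

Adding G (aq), a reactant, drives the reaction to the right.
Adding inert gas at constant total pressure expands the volume and lowers every reacting partial pressure. With Δn_gas = 2 − 0 = +2, Q moves away from K toward the side with fewer gas moles, so the system shifts toward the side with more gas moles — to the right.
All effects act in the same direction — net shift to the right.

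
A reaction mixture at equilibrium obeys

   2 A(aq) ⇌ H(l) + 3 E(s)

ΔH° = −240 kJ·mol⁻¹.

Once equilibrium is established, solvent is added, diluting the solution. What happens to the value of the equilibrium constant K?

unchanged

The equilibrium constant depends only on temperature. This perturbation may move the position of equilibrium, but since T is unchanged, K itself is unchanged.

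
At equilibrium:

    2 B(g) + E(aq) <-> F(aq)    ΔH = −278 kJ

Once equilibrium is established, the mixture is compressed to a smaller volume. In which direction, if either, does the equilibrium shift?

right

Gas moles: reactants 2, products 0 (Δn_gas = -2). Compression shifts the system toward the side with fewer moles of gas — to the right.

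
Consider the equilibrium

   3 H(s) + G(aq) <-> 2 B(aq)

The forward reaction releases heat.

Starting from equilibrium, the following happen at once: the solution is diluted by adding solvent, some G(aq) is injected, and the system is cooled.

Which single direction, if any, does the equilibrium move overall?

Dilution lowers every aqueous concentration by the same factor. Δn_aq = 2 − 1 = +1, so the system shifts toward the side with more dissolved moles — to the right.
Adding G (aq), a reactant, drives the reaction to the right.
The forward reaction is exothermic. Lowering T favours the exothermic direction — shift to the right.
All effects act in the same direction — net shift to the right.

right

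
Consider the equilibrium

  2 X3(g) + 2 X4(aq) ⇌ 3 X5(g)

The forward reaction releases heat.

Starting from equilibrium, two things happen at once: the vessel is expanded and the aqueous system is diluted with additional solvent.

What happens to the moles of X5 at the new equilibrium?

cannot be determined

Gas moles: reactants 2, products 3 (Δn_gas = +1). Expansion shifts the system toward the side with more moles of gas — to the right.
Dilution lowers every aqueous concentration by the same factor. Δn_aq = 0 − 2 = -2, so the system shifts toward the side with more dissolved moles — to the left.
The two effects oppose each other, so the net shift — and hence the change in X5 — cannot be determined from the given information.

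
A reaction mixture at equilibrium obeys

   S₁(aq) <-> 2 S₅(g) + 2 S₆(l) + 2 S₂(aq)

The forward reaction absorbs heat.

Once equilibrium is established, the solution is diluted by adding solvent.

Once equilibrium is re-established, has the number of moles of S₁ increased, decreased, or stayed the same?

decreases

Dilution lowers every aqueous concentration by the same factor. Δn_aq = 2 − 1 = +1, so the system shifts toward the side with more dissolved moles — to the right.
The net shift is to the right. S₁ is a reactant, so its amount decreases.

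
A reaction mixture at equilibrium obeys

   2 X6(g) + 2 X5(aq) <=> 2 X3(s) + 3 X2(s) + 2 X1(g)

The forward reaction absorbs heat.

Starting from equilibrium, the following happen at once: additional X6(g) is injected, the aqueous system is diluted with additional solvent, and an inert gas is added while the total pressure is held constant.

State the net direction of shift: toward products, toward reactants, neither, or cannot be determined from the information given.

Adding X6 (g), a reactant, drives the reaction to the right.
Dilution lowers every aqueous concentration by the same factor. Δn_aq = 0 − 2 = -2, so the system shifts toward the side with more dissolved moles — to the left.
Adding inert gas at constant total pressure expands the volume, scaling every reacting partial pressure by the same factor. Δn_gas = 2 − 2 = 0, so Q is unchanged — no shift.
The individual effects push in opposite directions; without quantitative information the net direction cannot be determined.

cannot be determined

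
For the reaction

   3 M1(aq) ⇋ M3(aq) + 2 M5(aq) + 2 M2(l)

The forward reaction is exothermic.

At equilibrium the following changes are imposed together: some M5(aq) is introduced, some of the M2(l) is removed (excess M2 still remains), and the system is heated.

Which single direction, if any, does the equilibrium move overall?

Adding M5 (aq), a product, drives the reaction to the left.
M2 is a pure liquid; its activity is 1 regardless of amount, so Q is unaffected — no shift from this change.
The forward reaction is exothermic. Raising T favours the endothermic direction — shift to the left.
Only the nonzero effect(s) matter; the net shift is to the left.

left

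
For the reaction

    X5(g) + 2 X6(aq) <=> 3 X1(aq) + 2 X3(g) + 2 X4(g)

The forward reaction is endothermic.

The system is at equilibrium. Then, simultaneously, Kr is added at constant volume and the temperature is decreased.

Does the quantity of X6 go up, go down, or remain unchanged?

increases

At constant volume, adding an inert gas leaves every reacting species' partial pressure unchanged, so Q is unchanged — no shift from this change.
The forward reaction is endothermic. Lowering T favours the exothermic direction — shift to the left.
The net shift is to the left. X6 is a reactant, so its amount increases.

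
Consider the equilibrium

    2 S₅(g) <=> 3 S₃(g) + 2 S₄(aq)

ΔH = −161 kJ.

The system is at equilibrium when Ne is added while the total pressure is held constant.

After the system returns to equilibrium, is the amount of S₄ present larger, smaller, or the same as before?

increases

Adding inert gas at constant total pressure expands the volume and lowers every reacting partial pressure. With Δn_gas = 3 − 2 = +1, Q moves away from K toward the side with fewer gas moles, so the system shifts toward the side with more gas moles — to the right.
The net shift is to the right. S₄ is a product, so its amount increases.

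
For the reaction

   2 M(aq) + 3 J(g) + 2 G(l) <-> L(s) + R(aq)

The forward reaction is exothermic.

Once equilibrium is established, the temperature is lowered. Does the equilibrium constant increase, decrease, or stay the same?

K depends on temperature via the van 't Hoff relation. The forward reaction is exothermic, so lowering T increases K.

increases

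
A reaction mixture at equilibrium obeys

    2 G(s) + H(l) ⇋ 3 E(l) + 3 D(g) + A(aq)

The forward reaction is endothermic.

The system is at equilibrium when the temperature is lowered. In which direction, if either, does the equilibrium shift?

The forward reaction is endothermic. Lowering T favours the exothermic direction — shift to the left.

left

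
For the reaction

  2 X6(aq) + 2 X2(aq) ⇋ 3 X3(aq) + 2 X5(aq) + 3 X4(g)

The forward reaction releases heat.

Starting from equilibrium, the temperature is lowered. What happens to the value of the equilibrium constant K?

increases

K depends on temperature via the van 't Hoff relation. The forward reaction is exothermic, so lowering T increases K.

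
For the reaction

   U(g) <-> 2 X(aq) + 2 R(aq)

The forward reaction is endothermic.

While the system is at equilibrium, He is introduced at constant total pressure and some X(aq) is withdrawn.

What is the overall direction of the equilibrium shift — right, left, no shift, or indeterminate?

cannot be determined

Adding inert gas at constant total pressure expands the volume and lowers every reacting partial pressure. With Δn_gas = 0 − 1 = -1, Q moves away from K toward the side with fewer gas moles, so the system shifts toward the side with more gas moles — to the left.
Removing X (aq), a product, drives the reaction to the right.
The individual effects push in opposite directions; without quantitative information the net direction cannot be determined.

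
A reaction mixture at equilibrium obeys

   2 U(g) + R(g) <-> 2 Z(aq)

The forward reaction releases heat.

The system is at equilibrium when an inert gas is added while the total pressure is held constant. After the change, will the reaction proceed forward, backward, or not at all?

Adding inert gas at constant total pressure expands the volume and lowers every reacting partial pressure. With Δn_gas = 0 − 3 = -3, Q moves away from K toward the side with fewer gas moles, so the system shifts toward the side with more gas moles — to the left.

left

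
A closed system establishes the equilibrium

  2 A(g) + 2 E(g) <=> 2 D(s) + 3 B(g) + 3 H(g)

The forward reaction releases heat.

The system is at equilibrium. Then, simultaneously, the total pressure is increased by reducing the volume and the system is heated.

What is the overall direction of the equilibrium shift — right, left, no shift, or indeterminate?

Gas moles: reactants 4, products 6 (Δn_gas = +2). Compression shifts the system toward the side with fewer moles of gas — to the left.
The forward reaction is exothermic. Raising T favours the endothermic direction — shift to the left.
All effects act in the same direction — net shift to the left.

left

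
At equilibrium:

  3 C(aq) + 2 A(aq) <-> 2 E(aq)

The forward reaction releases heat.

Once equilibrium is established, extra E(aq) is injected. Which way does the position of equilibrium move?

Adding E (aq), a product, drives the reaction to the left.

left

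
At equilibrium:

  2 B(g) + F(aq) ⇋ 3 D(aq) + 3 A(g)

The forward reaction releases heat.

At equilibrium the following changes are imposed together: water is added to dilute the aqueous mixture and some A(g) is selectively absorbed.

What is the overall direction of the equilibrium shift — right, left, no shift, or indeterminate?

right

Dilution lowers every aqueous concentration by the same factor. Δn_aq = 3 − 1 = +2, so the system shifts toward the side with more dissolved moles — to the right.
Removing A (g), a product, drives the reaction to the right.
All effects act in the same direction — net shift to the right.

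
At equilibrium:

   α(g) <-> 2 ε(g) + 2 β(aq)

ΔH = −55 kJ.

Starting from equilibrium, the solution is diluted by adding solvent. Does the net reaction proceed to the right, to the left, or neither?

Dilution lowers every aqueous concentration by the same factor. Δn_aq = 2 − 0 = +2, so the system shifts toward the side with more dissolved moles — to the right.

right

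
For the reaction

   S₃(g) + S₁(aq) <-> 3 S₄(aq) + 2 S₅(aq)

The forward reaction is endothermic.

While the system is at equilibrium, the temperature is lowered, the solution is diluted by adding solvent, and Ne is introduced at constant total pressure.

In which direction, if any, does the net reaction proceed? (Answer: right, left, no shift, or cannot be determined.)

cannot be determined

The forward reaction is endothermic. Lowering T favours the exothermic direction — shift to the left.
Dilution lowers every aqueous concentration by the same factor. Δn_aq = 5 − 1 = +4, so the system shifts toward the side with more dissolved moles — to the right.
Adding inert gas at constant total pressure expands the volume and lowers every reacting partial pressure. With Δn_gas = 0 − 1 = -1, Q moves away from K toward the side with fewer gas moles, so the system shifts toward the side with more gas moles — to the left.
The individual effects push in opposite directions; without quantitative information the net direction cannot be determined.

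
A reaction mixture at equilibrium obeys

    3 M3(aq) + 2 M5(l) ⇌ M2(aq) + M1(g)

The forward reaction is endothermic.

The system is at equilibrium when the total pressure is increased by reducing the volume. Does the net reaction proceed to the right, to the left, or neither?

left

Gas moles: reactants 0, products 1 (Δn_gas = +1). Compression shifts the system toward the side with fewer moles of gas — to the left.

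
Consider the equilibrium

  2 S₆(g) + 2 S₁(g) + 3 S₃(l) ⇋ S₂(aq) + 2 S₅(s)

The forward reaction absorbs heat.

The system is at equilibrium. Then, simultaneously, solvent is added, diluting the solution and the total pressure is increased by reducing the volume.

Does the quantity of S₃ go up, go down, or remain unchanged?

decreases

Dilution lowers every aqueous concentration by the same factor. Δn_aq = 1 − 0 = +1, so the system shifts toward the side with more dissolved moles — to the right.
Gas moles: reactants 4, products 0 (Δn_gas = -4). Compression shifts the system toward the side with fewer moles of gas — to the right.
The net shift is to the right. S₃ is a reactant, so its amount decreases.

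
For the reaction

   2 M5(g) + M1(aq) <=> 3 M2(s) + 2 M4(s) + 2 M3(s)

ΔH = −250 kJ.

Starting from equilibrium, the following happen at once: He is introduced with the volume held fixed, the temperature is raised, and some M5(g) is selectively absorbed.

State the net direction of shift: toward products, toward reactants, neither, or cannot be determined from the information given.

left

At constant volume, adding an inert gas leaves every reacting species' partial pressure unchanged, so Q is unchanged — no shift from this change.
The forward reaction is exothermic. Raising T favours the endothermic direction — shift to the left.
Removing M5 (g), a reactant, drives the reaction to the left.
Only the nonzero effect(s) matter; the net shift is to the left.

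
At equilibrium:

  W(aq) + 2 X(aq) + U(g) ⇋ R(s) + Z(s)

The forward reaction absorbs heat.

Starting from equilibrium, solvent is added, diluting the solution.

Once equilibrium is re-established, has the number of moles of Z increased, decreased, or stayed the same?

decreases

Dilution lowers every aqueous concentration by the same factor. Δn_aq = 0 − 3 = -3, so the system shifts toward the side with more dissolved moles — to the left.
The net shift is to the left. Z is a product, so its amount decreases.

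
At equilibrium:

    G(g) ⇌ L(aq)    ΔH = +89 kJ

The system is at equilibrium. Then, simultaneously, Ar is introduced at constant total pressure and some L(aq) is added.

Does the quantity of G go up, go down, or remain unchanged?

Adding inert gas at constant total pressure expands the volume and lowers every reacting partial pressure. With Δn_gas = 0 − 1 = -1, Q moves away from K toward the side with fewer gas moles, so the system shifts toward the side with more gas moles — to the left.
Adding L (aq), a product, drives the reaction to the left.
The net shift is to the left. G is a reactant, so its amount increases.

increases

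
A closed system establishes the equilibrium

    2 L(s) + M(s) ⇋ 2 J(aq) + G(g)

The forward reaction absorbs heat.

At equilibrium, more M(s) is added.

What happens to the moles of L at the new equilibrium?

unchanged

M is a pure solid; its activity is 1 regardless of amount, so Q is unaffected — no shift from this change.
No net shift occurs, so the amount of L is unchanged.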